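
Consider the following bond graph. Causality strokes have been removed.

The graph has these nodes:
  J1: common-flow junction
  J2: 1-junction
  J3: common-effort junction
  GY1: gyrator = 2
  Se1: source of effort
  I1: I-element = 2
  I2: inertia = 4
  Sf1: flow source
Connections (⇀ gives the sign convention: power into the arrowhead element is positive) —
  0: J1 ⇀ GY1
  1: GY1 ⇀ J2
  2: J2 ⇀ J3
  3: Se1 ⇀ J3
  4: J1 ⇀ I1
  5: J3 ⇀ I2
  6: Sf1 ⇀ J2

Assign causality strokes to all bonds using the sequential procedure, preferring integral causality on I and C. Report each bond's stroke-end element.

b0 |J1
b1 |J2
b2 |J2
b3 |J3
b4 |I1
b5 |I2
b6 |Sf1

β3 stroke→J3  (Se1 fixes effort; stroke away)
β6 stroke→Sf1  (Sf1 (Sf) sets flow on bond)
β1 stroke→J2  (J2: bond 6 brought flow, rest push out)
β2 stroke→J2  (J2: bond 6 brought flow, rest push out)
β5 stroke→I2  (J3 effort already set via bond 3)
β0 stroke→J1  (through GY1, causality inverts; strokes same side of GY1)
β4 stroke→I1  (J1: last free bond brings flow in)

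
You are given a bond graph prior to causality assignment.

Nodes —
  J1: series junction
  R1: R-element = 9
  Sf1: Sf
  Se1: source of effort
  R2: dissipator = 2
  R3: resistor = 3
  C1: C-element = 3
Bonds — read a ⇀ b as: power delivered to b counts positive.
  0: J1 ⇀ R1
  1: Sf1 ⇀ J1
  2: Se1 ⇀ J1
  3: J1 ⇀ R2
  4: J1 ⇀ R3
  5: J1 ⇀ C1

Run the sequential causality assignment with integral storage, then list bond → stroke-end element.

bond 1 stroke at Sf1  (Sf1 fixes flow; stroke at Sf1)
bond 2 stroke at J1  (Se1 (Se) sets effort on bond)
bond 0 stroke at J1  (J1: bond 1 brought flow, rest push out)
bond 3 stroke at J1  (1-jn J1 has f-setter on 1)
bond 4 stroke at J1  (1-jn J1 has f-setter on 1)
bond 5 stroke at J1  (J1: bond 1 brought flow, rest push out)

bond 0 |J1
bond 1 |Sf1
bond 2 |J1
bond 3 |J1
bond 4 |J1
bond 5 |J1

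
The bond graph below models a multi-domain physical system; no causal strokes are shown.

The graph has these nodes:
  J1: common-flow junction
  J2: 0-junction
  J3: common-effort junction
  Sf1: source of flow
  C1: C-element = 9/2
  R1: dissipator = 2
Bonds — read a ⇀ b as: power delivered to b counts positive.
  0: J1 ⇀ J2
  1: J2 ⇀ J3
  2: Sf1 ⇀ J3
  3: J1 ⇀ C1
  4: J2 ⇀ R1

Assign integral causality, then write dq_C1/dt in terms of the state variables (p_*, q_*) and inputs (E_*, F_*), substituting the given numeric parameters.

dq_C1/dt = -F_Sf1 - q_C1/9

bond 2 stroke at Sf1  (Sf1: flow source, stroke at near end)
bond 1 stroke at J3  (closing 0-jn rule on J3)
bond 3 stroke at J1  (C1: C, integral causality)
bond 0 stroke at J2  (J1: last free bond brings flow in)
bond 4 stroke at R1  (common-e at J2 fixed by 0)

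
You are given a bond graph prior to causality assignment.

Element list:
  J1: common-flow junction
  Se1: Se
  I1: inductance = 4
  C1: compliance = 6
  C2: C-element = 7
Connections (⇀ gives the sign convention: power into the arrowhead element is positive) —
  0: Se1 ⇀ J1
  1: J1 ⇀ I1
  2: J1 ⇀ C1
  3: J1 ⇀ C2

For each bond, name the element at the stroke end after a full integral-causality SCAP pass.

β0 →J1
β1 →I1
β2 →J1
β3 →J1

bond 0 stroke at J1  (source Se1 imposes e)
bond 1 stroke at I1  (I1: I, integral causality)
bond 2 stroke at J1  (J1: bond 1 brought flow, rest push out)
bond 3 stroke at J1  (J1: bond 1 brought flow, rest push out)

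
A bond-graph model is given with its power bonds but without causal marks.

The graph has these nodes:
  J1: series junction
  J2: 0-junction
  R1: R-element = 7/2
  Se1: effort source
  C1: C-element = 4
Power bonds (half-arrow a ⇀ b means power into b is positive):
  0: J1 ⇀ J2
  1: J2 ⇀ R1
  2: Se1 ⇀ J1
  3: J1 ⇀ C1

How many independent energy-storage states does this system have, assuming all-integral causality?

1  (C1 all integral)

#2 |J1  (Se1 (Se) sets effort on bond)
#3 |J1  (C1: C, integral causality)
#0 |J2  (J1: last free bond brings flow in)
#1 |R1  (J2 effort already set via bond 0)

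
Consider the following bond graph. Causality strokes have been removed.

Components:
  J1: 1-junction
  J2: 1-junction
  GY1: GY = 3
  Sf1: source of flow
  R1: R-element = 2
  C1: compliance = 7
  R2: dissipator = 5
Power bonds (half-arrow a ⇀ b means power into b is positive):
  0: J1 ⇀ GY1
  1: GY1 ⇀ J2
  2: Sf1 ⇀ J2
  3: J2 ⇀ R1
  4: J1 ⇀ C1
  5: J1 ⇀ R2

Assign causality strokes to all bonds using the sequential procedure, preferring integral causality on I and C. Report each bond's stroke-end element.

b2 stroke at Sf1  (source Sf1 imposes f)
b1 stroke at J2  (J2 flow already set via bond 2)
b3 stroke at J2  (J2 flow already set via bond 2)
b0 stroke at J1  (through GY1, causality inverts; strokes same side of GY1)
b4 stroke at J1  (C1 outputs effort q/C1)
b5 stroke at R2  (only one flow-in slot at J1)

bond 0 →J1
bond 1 →J2
bond 2 →Sf1
bond 3 →J2
bond 4 →J1
bond 5 →R2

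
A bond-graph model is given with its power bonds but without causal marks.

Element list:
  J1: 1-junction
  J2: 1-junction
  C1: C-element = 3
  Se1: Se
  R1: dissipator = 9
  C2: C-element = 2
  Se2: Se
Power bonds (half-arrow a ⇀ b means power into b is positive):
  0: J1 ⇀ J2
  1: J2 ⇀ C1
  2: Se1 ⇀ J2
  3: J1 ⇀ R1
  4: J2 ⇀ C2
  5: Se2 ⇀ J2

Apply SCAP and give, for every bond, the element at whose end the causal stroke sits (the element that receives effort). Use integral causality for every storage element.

bond 2 stroke→J2  (Se1: effort source, stroke at far end)
bond 5 stroke→J2  (Se2: effort source, stroke at far end)
bond 1 stroke→J2  (C1: C, integral causality)
bond 4 stroke→J2  (C2 outputs effort q/C2)
bond 0 stroke→J1  (only one flow-in slot at J2)
bond 3 stroke→R1  (only one flow-in slot at J1)

β0 stroke at J1
β1 stroke at J2
β2 stroke at J2
β3 stroke at R1
β4 stroke at J2
β5 stroke at J2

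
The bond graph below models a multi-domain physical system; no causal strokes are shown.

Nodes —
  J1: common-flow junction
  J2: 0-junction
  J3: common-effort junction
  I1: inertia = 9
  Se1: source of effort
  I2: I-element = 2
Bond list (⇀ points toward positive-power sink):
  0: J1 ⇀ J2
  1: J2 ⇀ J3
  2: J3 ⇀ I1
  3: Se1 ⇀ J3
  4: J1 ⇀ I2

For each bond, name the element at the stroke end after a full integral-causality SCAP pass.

#0 →J1
#1 →J2
#2 →I1
#3 →J3
#4 →I2

#3 stroke→J3  (Se1: effort source, stroke at far end)
#1 stroke→J2  (0-jn J3 has e-setter on 3)
#2 stroke→I1  (0-jn J3 has e-setter on 3)
#0 stroke→J1  (J2 effort already set via bond 1)
#4 stroke→I2  (only one flow-in slot at J1)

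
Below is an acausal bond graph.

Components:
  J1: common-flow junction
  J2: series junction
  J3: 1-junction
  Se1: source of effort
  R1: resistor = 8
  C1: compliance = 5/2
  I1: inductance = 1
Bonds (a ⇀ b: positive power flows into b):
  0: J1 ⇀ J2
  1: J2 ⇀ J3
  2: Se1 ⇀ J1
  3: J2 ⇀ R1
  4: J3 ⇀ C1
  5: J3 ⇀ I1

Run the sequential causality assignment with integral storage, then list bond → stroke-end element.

β2 →J1  (Se1 fixes effort; stroke away)
β0 →J2  (J1 needs exactly one f-in)
β4 →J3  (prefer integral on C1)
β5 →I1  (I1 outputs flow p/I1)
β1 →J3  (1-jn J3 has f-setter on 5)
β3 →J2  (J2 flow already set via bond 1)

b0 stroke→J2
b1 stroke→J3
b2 stroke→J1
b3 stroke→J2
b4 stroke→J3
b5 stroke→I1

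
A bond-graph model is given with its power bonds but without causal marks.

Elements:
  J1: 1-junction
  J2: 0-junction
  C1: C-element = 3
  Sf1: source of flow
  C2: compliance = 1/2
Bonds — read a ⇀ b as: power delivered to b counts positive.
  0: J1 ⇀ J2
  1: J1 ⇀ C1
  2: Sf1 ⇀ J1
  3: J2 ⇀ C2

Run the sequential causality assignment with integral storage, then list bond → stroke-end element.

b2 |Sf1  (Sf1 fixes flow; stroke at Sf1)
b0 |J1  (J1: bond 2 brought flow, rest push out)
b1 |J1  (J1: bond 2 brought flow, rest push out)
b3 |J2  (closing 0-jn rule on J2)

bond 0 →J1
bond 1 →J1
bond 2 →Sf1
bond 3 →J2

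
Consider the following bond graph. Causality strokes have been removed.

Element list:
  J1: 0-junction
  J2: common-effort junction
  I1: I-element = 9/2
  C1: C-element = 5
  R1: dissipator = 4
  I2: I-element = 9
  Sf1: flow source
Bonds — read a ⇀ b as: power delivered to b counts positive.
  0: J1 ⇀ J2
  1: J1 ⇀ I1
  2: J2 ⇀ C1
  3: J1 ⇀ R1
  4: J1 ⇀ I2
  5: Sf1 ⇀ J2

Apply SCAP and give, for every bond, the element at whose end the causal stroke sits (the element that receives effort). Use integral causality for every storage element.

b5 |Sf1  (Sf1 (Sf) sets flow on bond)
b1 |I1  (I1: I, integral causality)
b2 |J2  (C1 outputs effort q/C1)
b0 |J1  (0-jn J2 has e-setter on 2)
b3 |R1  (0-jn J1 has e-setter on 0)
b4 |I2  (J1 effort already set via bond 0)

b0 |J1
b1 |I1
b2 |J2
b3 |R1
b4 |I2
b5 |Sf1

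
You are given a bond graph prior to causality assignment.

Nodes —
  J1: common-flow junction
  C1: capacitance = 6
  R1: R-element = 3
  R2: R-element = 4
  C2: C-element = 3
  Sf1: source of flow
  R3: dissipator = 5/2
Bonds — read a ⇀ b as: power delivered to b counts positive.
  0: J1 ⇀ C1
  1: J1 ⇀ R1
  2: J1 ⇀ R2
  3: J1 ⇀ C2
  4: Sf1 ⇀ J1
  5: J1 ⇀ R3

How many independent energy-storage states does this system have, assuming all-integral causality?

b4 stroke→Sf1  (Sf1: flow source, stroke at near end)
b0 stroke→J1  (common-f at J1 fixed by 4)
b1 stroke→J1  (common-f at J1 fixed by 4)
b2 stroke→J1  (common-f at J1 fixed by 4)
b3 stroke→J1  (common-f at J1 fixed by 4)
b5 stroke→J1  (J1 flow already set via bond 4)

2  (C1, C2 all integral)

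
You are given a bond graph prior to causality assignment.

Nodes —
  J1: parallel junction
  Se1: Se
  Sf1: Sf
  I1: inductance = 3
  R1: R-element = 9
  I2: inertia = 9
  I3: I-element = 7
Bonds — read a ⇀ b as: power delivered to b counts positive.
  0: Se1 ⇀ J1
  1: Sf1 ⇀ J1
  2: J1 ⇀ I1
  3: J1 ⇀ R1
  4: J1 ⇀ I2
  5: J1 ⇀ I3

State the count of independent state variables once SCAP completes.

3  (I1, I2, I3 all integral)

bond 0 →J1  (Se1: effort source, stroke at far end)
bond 1 →Sf1  (Sf1 fixes flow; stroke at Sf1)
bond 2 →I1  (0-jn J1 has e-setter on 0)
bond 3 →R1  (0-jn J1 has e-setter on 0)
bond 4 →I2  (0-jn J1 has e-setter on 0)
bond 5 →I3  (common-e at J1 fixed by 0)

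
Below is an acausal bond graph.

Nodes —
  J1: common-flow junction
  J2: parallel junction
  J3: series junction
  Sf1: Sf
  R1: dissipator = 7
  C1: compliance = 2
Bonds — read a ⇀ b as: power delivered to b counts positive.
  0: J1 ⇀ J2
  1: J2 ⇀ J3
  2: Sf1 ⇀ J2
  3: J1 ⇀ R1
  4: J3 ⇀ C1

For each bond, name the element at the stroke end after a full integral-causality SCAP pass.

bond 0 stroke at J1
bond 1 stroke at J2
bond 2 stroke at Sf1
bond 3 stroke at R1
bond 4 stroke at J3

β2 stroke at Sf1  (Sf1 (Sf) sets flow on bond)
β4 stroke at J3  (C1 integral (e out))
β1 stroke at J2  (closing 1-jn rule on J3)
β0 stroke at J1  (common-e at J2 fixed by 1)
β3 stroke at R1  (closing 1-jn rule on J1)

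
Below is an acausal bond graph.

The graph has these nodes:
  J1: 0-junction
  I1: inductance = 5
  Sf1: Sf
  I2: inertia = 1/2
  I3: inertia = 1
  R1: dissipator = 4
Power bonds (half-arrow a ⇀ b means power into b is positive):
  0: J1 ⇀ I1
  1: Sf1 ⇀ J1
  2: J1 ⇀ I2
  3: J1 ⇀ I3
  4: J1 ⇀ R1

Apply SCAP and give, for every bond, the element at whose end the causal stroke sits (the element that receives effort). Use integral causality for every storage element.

β0 stroke→I1
β1 stroke→Sf1
β2 stroke→I2
β3 stroke→I3
β4 stroke→J1

b1 →Sf1  (Sf1 (Sf) sets flow on bond)
b0 →I1  (I1: I, integral causality)
b2 →I2  (I2 integral (f out))
b3 →I3  (I3 integral (f out))
b4 →J1  (J1 needs exactly one e-in)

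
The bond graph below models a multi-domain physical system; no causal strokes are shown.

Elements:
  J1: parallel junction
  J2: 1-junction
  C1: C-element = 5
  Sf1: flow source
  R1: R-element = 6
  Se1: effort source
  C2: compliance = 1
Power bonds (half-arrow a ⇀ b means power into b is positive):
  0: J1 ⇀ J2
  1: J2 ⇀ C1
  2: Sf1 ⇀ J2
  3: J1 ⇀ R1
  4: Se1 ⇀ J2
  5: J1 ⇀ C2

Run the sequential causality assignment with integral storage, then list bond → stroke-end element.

#0 |J2
#1 |J2
#2 |Sf1
#3 |R1
#4 |J2
#5 |J1

b2 →Sf1  (Sf1: flow source, stroke at near end)
b4 →J2  (source Se1 imposes e)
b0 →J2  (J2 flow already set via bond 2)
b1 →J2  (1-jn J2 has f-setter on 2)
b5 →J1  (C2 integral (e out))
b3 →R1  (0-jn J1 has e-setter on 5)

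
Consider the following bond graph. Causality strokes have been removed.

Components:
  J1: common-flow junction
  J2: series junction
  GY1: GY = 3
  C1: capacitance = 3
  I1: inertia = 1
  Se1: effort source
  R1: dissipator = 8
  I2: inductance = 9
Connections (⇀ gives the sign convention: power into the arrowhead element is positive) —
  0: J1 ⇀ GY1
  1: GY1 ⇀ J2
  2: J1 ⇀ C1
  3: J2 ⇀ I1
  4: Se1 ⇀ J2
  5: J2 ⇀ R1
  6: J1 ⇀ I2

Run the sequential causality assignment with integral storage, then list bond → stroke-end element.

β0 stroke→J1
β1 stroke→J2
β2 stroke→J1
β3 stroke→I1
β4 stroke→J2
β5 stroke→J2
β6 stroke→I2

b4 |J2  (source Se1 imposes e)
b2 |J1  (prefer integral on C1)
b3 |I1  (I1: I, integral causality)
b1 |J2  (J2 flow already set via bond 3)
b5 |J2  (1-jn J2 has f-setter on 3)
b0 |J1  (through GY1, causality inverts; strokes same side of GY1)
b6 |I2  (only one flow-in slot at J1)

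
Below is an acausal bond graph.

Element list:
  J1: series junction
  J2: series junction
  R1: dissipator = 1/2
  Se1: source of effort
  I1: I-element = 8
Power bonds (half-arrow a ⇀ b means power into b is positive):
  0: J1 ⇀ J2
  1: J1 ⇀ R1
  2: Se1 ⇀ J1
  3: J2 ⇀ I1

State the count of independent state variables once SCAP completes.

b2 →J1  (Se1: effort source, stroke at far end)
b3 →I1  (prefer integral on I1)
b0 →J2  (1-jn J2 has f-setter on 3)
b1 →J1  (common-f at J1 fixed by 0)

1  (I1 all integral)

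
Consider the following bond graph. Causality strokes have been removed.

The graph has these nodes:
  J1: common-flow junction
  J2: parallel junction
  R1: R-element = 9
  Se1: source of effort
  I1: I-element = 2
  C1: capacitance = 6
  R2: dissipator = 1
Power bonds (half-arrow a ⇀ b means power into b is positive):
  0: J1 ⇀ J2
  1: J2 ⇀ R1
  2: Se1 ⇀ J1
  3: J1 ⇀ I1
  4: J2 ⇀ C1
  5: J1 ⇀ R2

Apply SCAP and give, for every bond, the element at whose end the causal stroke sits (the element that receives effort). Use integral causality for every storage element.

b0 →J1
b1 →R1
b2 →J1
b3 →I1
b4 →J2
b5 →J1

β2 stroke at J1  (source Se1 imposes e)
β3 stroke at I1  (prefer integral on I1)
β0 stroke at J1  (J1 flow already set via bond 3)
β5 stroke at J1  (common-f at J1 fixed by 3)
β4 stroke at J2  (prefer integral on C1)
β1 stroke at R1  (J2: bond 4 brought effort, rest push out)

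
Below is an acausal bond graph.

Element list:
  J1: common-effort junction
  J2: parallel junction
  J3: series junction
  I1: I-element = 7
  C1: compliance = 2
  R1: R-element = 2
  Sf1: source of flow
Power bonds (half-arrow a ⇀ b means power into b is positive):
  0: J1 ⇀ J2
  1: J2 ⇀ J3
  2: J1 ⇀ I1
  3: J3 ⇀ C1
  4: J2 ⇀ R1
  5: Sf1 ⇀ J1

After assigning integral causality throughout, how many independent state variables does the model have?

β5 stroke→Sf1  (Sf1 (Sf) sets flow on bond)
β2 stroke→I1  (I1 outputs flow p/I1)
β0 stroke→J1  (J1 needs exactly one e-in)
β3 stroke→J3  (C1: C, integral causality)
β1 stroke→J2  (J3 needs exactly one f-in)
β4 stroke→R1  (J2: bond 1 brought effort, rest push out)

2  (C1, I1 all integral)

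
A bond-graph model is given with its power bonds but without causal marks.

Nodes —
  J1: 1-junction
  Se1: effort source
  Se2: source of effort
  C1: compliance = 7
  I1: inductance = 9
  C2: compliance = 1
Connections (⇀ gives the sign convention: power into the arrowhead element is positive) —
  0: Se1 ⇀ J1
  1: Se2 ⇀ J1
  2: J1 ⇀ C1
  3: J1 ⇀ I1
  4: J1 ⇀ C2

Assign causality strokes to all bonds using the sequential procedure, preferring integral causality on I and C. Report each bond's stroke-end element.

bond 0 stroke→J1
bond 1 stroke→J1
bond 2 stroke→J1
bond 3 stroke→I1
bond 4 stroke→J1

bond 0 |J1  (source Se1 imposes e)
bond 1 |J1  (Se2: effort source, stroke at far end)
bond 2 |J1  (C1 integral (e out))
bond 3 |I1  (I1 outputs flow p/I1)
bond 4 |J1  (J1 flow already set via bond 3)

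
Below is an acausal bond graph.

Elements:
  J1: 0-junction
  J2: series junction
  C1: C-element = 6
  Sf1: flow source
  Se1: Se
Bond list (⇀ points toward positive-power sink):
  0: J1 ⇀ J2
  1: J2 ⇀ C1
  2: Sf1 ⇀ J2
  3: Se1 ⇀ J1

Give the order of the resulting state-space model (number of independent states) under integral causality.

1  (C1 all integral)

b2 →Sf1  (Sf1: flow source, stroke at near end)
b3 →J1  (source Se1 imposes e)
b0 →J2  (common-e at J1 fixed by 3)
b1 →J2  (J2 flow already set via bond 2)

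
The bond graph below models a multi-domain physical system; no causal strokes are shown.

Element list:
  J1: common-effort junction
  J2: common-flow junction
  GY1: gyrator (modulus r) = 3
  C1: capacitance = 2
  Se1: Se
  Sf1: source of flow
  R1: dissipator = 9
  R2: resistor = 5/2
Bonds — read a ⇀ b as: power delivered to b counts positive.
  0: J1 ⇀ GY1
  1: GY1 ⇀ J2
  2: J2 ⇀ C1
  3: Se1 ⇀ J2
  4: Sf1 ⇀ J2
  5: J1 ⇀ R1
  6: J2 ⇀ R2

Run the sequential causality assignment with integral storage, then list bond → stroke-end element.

bond 3 →J2  (Se1 fixes effort; stroke away)
bond 4 →Sf1  (Sf1: flow source, stroke at near end)
bond 1 →J2  (common-f at J2 fixed by 4)
bond 2 →J2  (J2: bond 4 brought flow, rest push out)
bond 6 →J2  (J2: bond 4 brought flow, rest push out)
bond 0 →J1  (through GY1, causality inverts; strokes same side of GY1)
bond 5 →R1  (0-jn J1 has e-setter on 0)

β0 →J1
β1 →J2
β2 →J2
β3 →J2
β4 →Sf1
β5 →R1
β6 →J2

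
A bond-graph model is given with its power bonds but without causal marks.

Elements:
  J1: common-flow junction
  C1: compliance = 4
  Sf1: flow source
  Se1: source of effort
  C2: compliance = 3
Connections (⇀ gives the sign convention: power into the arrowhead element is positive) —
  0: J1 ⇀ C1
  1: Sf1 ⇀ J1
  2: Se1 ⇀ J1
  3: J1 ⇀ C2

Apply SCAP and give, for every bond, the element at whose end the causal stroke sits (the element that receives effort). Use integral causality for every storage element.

b1 |Sf1  (source Sf1 imposes f)
b2 |J1  (Se1 fixes effort; stroke away)
b0 |J1  (1-jn J1 has f-setter on 1)
b3 |J1  (J1: bond 1 brought flow, rest push out)

β0 stroke→J1
β1 stroke→Sf1
β2 stroke→J1
β3 stroke→J1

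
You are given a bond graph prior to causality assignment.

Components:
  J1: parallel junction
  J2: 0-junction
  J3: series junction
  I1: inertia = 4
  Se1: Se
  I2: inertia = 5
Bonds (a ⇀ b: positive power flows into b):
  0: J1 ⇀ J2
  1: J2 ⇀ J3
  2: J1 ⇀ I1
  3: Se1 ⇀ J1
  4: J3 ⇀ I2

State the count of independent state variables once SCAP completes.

2  (I1, I2 all integral)

#3 |J1  (Se1: effort source, stroke at far end)
#0 |J2  (J1: bond 3 brought effort, rest push out)
#2 |I1  (J1 effort already set via bond 3)
#1 |J3  (0-jn J2 has e-setter on 0)
#4 |I2  (only one flow-in slot at J3)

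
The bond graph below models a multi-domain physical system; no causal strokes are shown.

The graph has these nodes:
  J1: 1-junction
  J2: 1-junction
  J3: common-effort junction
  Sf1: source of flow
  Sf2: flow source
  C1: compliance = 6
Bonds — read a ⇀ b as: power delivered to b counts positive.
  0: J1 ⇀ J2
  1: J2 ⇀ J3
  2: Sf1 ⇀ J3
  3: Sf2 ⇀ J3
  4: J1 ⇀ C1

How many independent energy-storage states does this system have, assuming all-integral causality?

1  (C1 all integral)

β2 stroke at Sf1  (Sf1 (Sf) sets flow on bond)
β3 stroke at Sf2  (Sf2: flow source, stroke at near end)
β1 stroke at J3  (J3: last free bond brings effort in)
β0 stroke at J2  (J2 flow already set via bond 1)
β4 stroke at J1  (common-f at J1 fixed by 0)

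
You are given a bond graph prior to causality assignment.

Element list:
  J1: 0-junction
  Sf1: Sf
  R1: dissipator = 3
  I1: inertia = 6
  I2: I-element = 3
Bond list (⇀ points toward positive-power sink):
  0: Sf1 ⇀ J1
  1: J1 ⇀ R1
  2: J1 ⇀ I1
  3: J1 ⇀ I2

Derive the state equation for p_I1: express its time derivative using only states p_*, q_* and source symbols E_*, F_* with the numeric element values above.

β0 →Sf1  (Sf1: flow source, stroke at near end)
β2 →I1  (I1: I, integral causality)
β3 →I2  (I2 integral (f out))
β1 →J1  (closing 0-jn rule on J1)

dp_I1/dt = 3*F_Sf1 - p_I1/2 - p_I2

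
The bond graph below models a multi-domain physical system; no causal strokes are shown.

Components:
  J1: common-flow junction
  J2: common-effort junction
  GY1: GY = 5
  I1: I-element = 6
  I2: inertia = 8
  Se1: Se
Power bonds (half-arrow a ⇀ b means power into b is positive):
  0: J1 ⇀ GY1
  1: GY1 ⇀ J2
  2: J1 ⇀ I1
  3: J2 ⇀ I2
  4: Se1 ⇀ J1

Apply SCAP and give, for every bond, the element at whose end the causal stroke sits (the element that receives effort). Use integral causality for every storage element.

bond 4 stroke at J1  (Se1: effort source, stroke at far end)
bond 2 stroke at I1  (prefer integral on I1)
bond 0 stroke at J1  (common-f at J1 fixed by 2)
bond 1 stroke at J2  (GY1 both-in/both-out from 0)
bond 3 stroke at I2  (common-e at J2 fixed by 1)

b0 →J1
b1 →J2
b2 →I1
b3 →I2
b4 →J1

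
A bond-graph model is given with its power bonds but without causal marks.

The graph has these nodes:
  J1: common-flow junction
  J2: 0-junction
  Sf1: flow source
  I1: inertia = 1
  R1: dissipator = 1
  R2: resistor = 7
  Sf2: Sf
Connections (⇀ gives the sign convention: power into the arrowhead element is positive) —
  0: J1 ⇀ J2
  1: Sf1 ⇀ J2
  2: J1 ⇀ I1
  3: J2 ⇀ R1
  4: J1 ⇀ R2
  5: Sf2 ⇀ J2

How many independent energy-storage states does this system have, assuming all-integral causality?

1  (I1 all integral)

bond 1 stroke→Sf1  (source Sf1 imposes f)
bond 5 stroke→Sf2  (Sf2: flow source, stroke at near end)
bond 2 stroke→I1  (I1 integral (f out))
bond 0 stroke→J1  (1-jn J1 has f-setter on 2)
bond 4 stroke→J1  (J1: bond 2 brought flow, rest push out)
bond 3 stroke→J2  (only one effort-in slot at J2)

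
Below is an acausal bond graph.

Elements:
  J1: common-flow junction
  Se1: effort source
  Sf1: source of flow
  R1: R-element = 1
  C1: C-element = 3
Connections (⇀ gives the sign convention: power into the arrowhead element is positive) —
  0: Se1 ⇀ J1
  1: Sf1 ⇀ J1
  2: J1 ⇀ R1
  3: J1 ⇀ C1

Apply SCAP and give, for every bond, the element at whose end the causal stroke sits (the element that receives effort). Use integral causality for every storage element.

bond 0 stroke→J1  (Se1 (Se) sets effort on bond)
bond 1 stroke→Sf1  (Sf1 fixes flow; stroke at Sf1)
bond 2 stroke→J1  (1-jn J1 has f-setter on 1)
bond 3 stroke→J1  (J1: bond 1 brought flow, rest push out)

bond 0 stroke→J1
bond 1 stroke→Sf1
bond 2 stroke→J1
bond 3 stroke→J1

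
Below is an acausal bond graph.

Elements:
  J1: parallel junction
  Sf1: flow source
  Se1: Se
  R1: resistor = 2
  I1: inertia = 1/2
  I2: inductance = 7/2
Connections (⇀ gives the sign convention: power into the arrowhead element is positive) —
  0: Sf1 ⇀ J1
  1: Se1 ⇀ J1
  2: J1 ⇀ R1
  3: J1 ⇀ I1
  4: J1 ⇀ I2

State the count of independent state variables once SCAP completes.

b0 →Sf1  (Sf1 fixes flow; stroke at Sf1)
b1 →J1  (Se1: effort source, stroke at far end)
b2 →R1  (J1 effort already set via bond 1)
b3 →I1  (0-jn J1 has e-setter on 1)
b4 →I2  (J1: bond 1 brought effort, rest push out)

2  (I1, I2 all integral)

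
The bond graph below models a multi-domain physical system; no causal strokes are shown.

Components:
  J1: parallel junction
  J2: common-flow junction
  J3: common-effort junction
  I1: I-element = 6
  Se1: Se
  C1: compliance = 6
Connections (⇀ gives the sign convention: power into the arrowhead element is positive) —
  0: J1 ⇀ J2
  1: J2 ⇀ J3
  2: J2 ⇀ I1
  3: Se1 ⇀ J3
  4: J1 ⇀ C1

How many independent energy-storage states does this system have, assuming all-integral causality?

#3 stroke→J3  (Se1: effort source, stroke at far end)
#1 stroke→J2  (common-e at J3 fixed by 3)
#2 stroke→I1  (I1 outputs flow p/I1)
#0 stroke→J2  (J2: bond 2 brought flow, rest push out)
#4 stroke→J1  (J1: last free bond brings effort in)

2  (C1, I1 all integral)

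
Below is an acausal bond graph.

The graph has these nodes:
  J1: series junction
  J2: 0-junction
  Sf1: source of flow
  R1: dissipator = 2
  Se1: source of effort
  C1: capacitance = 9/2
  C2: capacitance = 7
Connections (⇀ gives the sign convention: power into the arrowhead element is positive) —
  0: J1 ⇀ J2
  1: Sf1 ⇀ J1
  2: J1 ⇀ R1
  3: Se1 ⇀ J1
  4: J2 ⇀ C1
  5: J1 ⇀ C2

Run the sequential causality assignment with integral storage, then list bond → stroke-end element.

bond 1 |Sf1  (Sf1 fixes flow; stroke at Sf1)
bond 3 |J1  (Se1: effort source, stroke at far end)
bond 0 |J1  (1-jn J1 has f-setter on 1)
bond 2 |J1  (common-f at J1 fixed by 1)
bond 5 |J1  (J1: bond 1 brought flow, rest push out)
bond 4 |J2  (only one effort-in slot at J2)

#0 →J1
#1 →Sf1
#2 →J1
#3 →J1
#4 →J2
#5 →J1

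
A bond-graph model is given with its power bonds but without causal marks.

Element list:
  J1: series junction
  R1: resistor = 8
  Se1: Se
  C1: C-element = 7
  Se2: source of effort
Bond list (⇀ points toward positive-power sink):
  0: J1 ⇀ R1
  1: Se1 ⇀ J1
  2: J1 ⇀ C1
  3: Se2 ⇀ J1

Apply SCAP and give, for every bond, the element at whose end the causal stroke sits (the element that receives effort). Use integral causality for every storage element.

β1 stroke at J1  (Se1 fixes effort; stroke away)
β3 stroke at J1  (Se2 fixes effort; stroke away)
β2 stroke at J1  (C1 integral (e out))
β0 stroke at R1  (J1 needs exactly one f-in)

β0 stroke→R1
β1 stroke→J1
β2 stroke→J1
β3 stroke→J1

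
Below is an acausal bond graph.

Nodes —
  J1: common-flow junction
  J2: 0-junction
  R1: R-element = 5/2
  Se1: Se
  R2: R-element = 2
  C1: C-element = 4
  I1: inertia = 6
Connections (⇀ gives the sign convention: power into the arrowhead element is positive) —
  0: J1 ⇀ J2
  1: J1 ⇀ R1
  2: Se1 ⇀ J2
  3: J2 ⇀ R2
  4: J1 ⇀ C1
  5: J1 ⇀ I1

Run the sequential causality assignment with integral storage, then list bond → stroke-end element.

#0 stroke→J1
#1 stroke→J1
#2 stroke→J2
#3 stroke→R2
#4 stroke→J1
#5 stroke→I1

b2 →J2  (Se1 fixes effort; stroke away)
b0 →J1  (0-jn J2 has e-setter on 2)
b3 →R2  (0-jn J2 has e-setter on 2)
b4 →J1  (prefer integral on C1)
b5 →I1  (prefer integral on I1)
b1 →J1  (common-f at J1 fixed by 5)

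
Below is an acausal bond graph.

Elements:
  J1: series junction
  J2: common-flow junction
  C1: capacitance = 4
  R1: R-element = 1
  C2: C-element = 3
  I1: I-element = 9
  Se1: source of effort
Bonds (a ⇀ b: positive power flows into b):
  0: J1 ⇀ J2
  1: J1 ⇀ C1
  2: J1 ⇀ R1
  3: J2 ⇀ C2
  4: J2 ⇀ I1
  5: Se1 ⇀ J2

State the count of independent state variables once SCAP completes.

β5 →J2  (Se1 (Se) sets effort on bond)
β1 →J1  (C1: C, integral causality)
β3 →J2  (C2 outputs effort q/C2)
β4 →I1  (I1 outputs flow p/I1)
β0 →J2  (J2 flow already set via bond 4)
β2 →J1  (common-f at J1 fixed by 0)

3  (C1, C2, I1 all integral)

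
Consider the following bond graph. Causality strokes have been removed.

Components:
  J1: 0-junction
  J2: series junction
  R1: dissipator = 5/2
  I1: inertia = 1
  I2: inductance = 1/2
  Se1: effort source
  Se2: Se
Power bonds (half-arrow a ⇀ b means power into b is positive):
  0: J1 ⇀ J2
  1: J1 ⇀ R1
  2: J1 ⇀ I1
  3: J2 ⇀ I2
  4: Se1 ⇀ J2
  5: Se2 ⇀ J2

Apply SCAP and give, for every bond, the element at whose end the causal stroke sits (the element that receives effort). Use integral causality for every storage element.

bond 0 stroke at J2
bond 1 stroke at J1
bond 2 stroke at I1
bond 3 stroke at I2
bond 4 stroke at J2
bond 5 stroke at J2

bond 4 →J2  (Se1 (Se) sets effort on bond)
bond 5 →J2  (Se2 (Se) sets effort on bond)
bond 2 →I1  (I1 outputs flow p/I1)
bond 3 →I2  (I2 integral (f out))
bond 0 →J2  (common-f at J2 fixed by 3)
bond 1 →J1  (only one effort-in slot at J1)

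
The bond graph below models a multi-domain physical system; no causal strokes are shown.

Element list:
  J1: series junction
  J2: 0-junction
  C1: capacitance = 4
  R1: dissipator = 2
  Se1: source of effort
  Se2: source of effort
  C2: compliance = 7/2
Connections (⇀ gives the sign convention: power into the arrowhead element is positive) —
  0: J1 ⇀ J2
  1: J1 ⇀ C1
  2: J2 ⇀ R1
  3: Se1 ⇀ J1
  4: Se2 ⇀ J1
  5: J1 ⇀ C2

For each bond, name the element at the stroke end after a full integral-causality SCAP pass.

b3 stroke at J1  (source Se1 imposes e)
b4 stroke at J1  (Se2: effort source, stroke at far end)
b1 stroke at J1  (C1: C, integral causality)
b5 stroke at J1  (prefer integral on C2)
b0 stroke at J2  (closing 1-jn rule on J1)
b2 stroke at R1  (J2 effort already set via bond 0)

b0 stroke at J2
b1 stroke at J1
b2 stroke at R1
b3 stroke at J1
b4 stroke at J1
b5 stroke at J1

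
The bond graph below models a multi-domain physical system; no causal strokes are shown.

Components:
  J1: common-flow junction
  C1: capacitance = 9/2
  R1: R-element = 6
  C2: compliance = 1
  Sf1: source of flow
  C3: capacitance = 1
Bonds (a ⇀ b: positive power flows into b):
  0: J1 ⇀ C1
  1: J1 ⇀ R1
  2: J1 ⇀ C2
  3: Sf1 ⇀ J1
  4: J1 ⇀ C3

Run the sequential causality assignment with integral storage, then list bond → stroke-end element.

bond 3 |Sf1  (Sf1 fixes flow; stroke at Sf1)
bond 0 |J1  (J1: bond 3 brought flow, rest push out)
bond 1 |J1  (1-jn J1 has f-setter on 3)
bond 2 |J1  (common-f at J1 fixed by 3)
bond 4 |J1  (J1 flow already set via bond 3)

bond 0 |J1
bond 1 |J1
bond 2 |J1
bond 3 |Sf1
bond 4 |J1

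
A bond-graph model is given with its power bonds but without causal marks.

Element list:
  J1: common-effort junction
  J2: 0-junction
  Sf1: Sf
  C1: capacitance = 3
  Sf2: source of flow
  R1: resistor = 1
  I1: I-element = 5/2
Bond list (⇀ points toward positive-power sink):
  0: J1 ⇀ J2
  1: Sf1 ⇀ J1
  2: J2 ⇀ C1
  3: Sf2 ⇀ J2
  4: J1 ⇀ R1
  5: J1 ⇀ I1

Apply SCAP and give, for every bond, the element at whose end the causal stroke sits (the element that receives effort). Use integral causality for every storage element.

#1 stroke at Sf1  (Sf1 fixes flow; stroke at Sf1)
#3 stroke at Sf2  (Sf2: flow source, stroke at near end)
#2 stroke at J2  (C1 outputs effort q/C1)
#0 stroke at J1  (0-jn J2 has e-setter on 2)
#4 stroke at R1  (common-e at J1 fixed by 0)
#5 stroke at I1  (J1: bond 0 brought effort, rest push out)

bond 0 stroke at J1
bond 1 stroke at Sf1
bond 2 stroke at J2
bond 3 stroke at Sf2
bond 4 stroke at R1
bond 5 stroke at I1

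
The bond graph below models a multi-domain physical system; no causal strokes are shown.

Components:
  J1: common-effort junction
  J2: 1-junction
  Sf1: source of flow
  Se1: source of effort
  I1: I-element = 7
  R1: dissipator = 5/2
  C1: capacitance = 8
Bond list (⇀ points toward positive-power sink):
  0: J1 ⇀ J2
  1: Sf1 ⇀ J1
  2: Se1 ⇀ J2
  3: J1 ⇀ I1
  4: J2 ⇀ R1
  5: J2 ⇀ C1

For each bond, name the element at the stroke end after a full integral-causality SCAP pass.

β0 stroke→J1
β1 stroke→Sf1
β2 stroke→J2
β3 stroke→I1
β4 stroke→J2
β5 stroke→J2

b1 |Sf1  (Sf1 (Sf) sets flow on bond)
b2 |J2  (Se1 fixes effort; stroke away)
b3 |I1  (prefer integral on I1)
b0 |J1  (closing 0-jn rule on J1)
b4 |J2  (1-jn J2 has f-setter on 0)
b5 |J2  (1-jn J2 has f-setter on 0)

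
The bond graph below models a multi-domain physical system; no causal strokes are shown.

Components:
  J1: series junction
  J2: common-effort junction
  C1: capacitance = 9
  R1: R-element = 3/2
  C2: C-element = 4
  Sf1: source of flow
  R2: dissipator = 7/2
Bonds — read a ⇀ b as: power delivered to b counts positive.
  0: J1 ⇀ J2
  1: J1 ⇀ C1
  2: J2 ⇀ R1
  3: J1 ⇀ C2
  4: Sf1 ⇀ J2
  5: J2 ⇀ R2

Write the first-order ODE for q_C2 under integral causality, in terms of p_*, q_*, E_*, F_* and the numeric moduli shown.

#4 stroke at Sf1  (Sf1 fixes flow; stroke at Sf1)
#1 stroke at J1  (C1 outputs effort q/C1)
#3 stroke at J1  (C2 integral (e out))
#0 stroke at J2  (J1 needs exactly one f-in)
#2 stroke at R1  (common-e at J2 fixed by 0)
#5 stroke at R2  (J2 effort already set via bond 0)

dq_C2/dt = -F_Sf1 - 20*q_C1/189 - 5*q_C2/21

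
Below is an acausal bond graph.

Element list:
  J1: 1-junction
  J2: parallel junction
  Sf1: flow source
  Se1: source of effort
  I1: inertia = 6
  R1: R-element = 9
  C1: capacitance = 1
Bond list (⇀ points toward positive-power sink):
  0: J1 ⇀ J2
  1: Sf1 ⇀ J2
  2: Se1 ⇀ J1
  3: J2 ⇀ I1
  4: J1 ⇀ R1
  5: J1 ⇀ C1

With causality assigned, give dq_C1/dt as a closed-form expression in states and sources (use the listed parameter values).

b1 →Sf1  (Sf1 fixes flow; stroke at Sf1)
b2 →J1  (Se1: effort source, stroke at far end)
b3 →I1  (I1 outputs flow p/I1)
b0 →J2  (only one effort-in slot at J2)
b4 →J1  (J1: bond 0 brought flow, rest push out)
b5 →J1  (1-jn J1 has f-setter on 0)

dq_C1/dt = -F_Sf1 + p_I1/6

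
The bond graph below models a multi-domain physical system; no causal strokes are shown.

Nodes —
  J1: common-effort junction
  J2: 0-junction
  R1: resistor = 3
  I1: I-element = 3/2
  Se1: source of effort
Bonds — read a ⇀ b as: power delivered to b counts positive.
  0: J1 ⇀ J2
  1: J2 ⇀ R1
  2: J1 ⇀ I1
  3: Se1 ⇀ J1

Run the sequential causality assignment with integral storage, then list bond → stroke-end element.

β3 stroke→J1  (Se1 fixes effort; stroke away)
β0 stroke→J2  (0-jn J1 has e-setter on 3)
β2 stroke→I1  (J1: bond 3 brought effort, rest push out)
β1 stroke→R1  (J2 effort already set via bond 0)

β0 stroke at J2
β1 stroke at R1
β2 stroke at I1
β3 stroke at J1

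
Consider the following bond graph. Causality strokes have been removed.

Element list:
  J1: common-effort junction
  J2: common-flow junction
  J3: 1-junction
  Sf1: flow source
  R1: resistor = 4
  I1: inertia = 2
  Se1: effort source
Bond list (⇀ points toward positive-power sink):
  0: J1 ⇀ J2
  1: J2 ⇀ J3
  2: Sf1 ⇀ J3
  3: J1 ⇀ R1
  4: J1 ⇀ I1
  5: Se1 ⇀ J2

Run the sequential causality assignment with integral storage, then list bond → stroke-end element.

bond 0 stroke at J2
bond 1 stroke at J3
bond 2 stroke at Sf1
bond 3 stroke at J1
bond 4 stroke at I1
bond 5 stroke at J2

b2 stroke→Sf1  (Sf1 fixes flow; stroke at Sf1)
b5 stroke→J2  (source Se1 imposes e)
b1 stroke→J3  (J3 flow already set via bond 2)
b0 stroke→J2  (1-jn J2 has f-setter on 1)
b4 stroke→I1  (I1: I, integral causality)
b3 stroke→J1  (closing 0-jn rule on J1)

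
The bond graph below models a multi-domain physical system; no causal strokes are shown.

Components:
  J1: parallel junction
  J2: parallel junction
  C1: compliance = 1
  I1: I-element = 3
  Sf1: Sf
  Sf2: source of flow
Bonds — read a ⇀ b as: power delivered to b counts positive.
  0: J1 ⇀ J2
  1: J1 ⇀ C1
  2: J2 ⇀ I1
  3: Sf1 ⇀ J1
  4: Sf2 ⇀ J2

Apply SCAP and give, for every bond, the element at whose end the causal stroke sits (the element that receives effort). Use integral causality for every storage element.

b0 stroke at J2
b1 stroke at J1
b2 stroke at I1
b3 stroke at Sf1
b4 stroke at Sf2

b3 |Sf1  (Sf1 (Sf) sets flow on bond)
b4 |Sf2  (Sf2 (Sf) sets flow on bond)
b1 |J1  (prefer integral on C1)
b0 |J2  (common-e at J1 fixed by 1)
b2 |I1  (0-jn J2 has e-setter on 0)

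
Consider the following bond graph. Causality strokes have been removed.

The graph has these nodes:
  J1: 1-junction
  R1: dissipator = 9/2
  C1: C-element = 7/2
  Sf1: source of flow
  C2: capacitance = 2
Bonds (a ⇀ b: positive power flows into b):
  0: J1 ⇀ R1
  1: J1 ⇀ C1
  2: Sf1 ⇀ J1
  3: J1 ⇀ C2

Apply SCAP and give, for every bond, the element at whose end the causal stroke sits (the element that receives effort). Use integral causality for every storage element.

bond 0 stroke at J1
bond 1 stroke at J1
bond 2 stroke at Sf1
bond 3 stroke at J1

β2 |Sf1  (Sf1 fixes flow; stroke at Sf1)
β0 |J1  (J1: bond 2 brought flow, rest push out)
β1 |J1  (1-jn J1 has f-setter on 2)
β3 |J1  (1-jn J1 has f-setter on 2)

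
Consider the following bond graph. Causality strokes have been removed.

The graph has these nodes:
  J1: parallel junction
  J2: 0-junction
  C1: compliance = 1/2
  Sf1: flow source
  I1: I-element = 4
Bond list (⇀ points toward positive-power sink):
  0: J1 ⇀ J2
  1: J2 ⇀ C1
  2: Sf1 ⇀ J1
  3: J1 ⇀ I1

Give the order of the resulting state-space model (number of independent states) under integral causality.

2  (C1, I1 all integral)

bond 2 |Sf1  (Sf1: flow source, stroke at near end)
bond 1 |J2  (C1 outputs effort q/C1)
bond 0 |J1  (J2: bond 1 brought effort, rest push out)
bond 3 |I1  (J1 effort already set via bond 0)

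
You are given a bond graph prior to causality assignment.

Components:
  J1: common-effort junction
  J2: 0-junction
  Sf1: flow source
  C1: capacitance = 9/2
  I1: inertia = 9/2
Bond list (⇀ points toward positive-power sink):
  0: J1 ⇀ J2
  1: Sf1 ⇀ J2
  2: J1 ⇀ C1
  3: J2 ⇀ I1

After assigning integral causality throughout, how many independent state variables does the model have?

bond 1 stroke at Sf1  (Sf1: flow source, stroke at near end)
bond 2 stroke at J1  (C1: C, integral causality)
bond 0 stroke at J2  (J1: bond 2 brought effort, rest push out)
bond 3 stroke at I1  (0-jn J2 has e-setter on 0)

2  (C1, I1 all integral)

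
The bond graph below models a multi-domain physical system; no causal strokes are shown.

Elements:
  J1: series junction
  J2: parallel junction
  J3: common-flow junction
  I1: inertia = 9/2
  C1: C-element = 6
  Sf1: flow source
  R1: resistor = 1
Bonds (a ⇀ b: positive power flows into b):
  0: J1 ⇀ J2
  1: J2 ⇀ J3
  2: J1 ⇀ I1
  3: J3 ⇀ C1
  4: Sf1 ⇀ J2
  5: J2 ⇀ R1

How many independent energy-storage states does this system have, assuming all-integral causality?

#4 stroke→Sf1  (source Sf1 imposes f)
#2 stroke→I1  (I1: I, integral causality)
#0 stroke→J1  (common-f at J1 fixed by 2)
#3 stroke→J3  (C1 outputs effort q/C1)
#1 stroke→J2  (J3: last free bond brings flow in)
#5 stroke→R1  (0-jn J2 has e-setter on 1)

2  (C1, I1 all integral)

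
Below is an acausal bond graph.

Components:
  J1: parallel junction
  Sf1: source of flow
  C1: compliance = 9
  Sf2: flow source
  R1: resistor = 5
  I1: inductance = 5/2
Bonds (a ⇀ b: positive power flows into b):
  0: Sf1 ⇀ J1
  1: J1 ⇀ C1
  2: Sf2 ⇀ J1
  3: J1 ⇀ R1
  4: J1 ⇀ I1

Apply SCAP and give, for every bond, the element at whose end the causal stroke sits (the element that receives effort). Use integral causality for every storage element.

β0 stroke→Sf1  (Sf1: flow source, stroke at near end)
β2 stroke→Sf2  (Sf2: flow source, stroke at near end)
β1 stroke→J1  (prefer integral on C1)
β3 stroke→R1  (J1: bond 1 brought effort, rest push out)
β4 stroke→I1  (0-jn J1 has e-setter on 1)

#0 stroke at Sf1
#1 stroke at J1
#2 stroke at Sf2
#3 stroke at R1
#4 stroke at I1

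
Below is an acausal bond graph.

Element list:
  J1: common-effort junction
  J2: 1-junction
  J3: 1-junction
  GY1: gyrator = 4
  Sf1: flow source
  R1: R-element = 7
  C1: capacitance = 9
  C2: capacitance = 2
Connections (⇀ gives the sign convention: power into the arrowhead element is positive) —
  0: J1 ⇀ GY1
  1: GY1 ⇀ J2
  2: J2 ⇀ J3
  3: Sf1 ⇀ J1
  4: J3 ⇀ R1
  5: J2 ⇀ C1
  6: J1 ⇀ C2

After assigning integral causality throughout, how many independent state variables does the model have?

2  (C1, C2 all integral)

b3 stroke at Sf1  (Sf1 (Sf) sets flow on bond)
b5 stroke at J2  (prefer integral on C1)
b6 stroke at J1  (C2 integral (e out))
b0 stroke at GY1  (common-e at J1 fixed by 6)
b1 stroke at GY1  (through GY1, causality inverts; strokes same side of GY1)
b2 stroke at J2  (J2: bond 1 brought flow, rest push out)
b4 stroke at J3  (1-jn J3 has f-setter on 2)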